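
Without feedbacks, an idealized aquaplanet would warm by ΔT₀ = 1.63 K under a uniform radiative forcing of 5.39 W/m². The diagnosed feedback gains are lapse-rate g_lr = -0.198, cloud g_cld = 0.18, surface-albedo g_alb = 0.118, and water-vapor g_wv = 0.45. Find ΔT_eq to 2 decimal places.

3.62 K

Total gain g = -0.198 + 0.18 + 0.118 + 0.45 = 0.55.
Amplification A = 1/(1 − 0.55) = 2.222.
ΔT = 1.63 × 2.222 = 3.62 K.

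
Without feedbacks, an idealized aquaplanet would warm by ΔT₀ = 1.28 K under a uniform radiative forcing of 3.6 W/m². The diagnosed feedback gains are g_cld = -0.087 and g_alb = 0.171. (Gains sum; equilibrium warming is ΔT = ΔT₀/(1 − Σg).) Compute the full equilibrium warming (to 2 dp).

Total gain g = -0.087 + 0.171 = 0.084.
Amplification A = 1/(1 − 0.084) = 1.092.
ΔT = 1.28 × 1.092 = 1.40 K.

1.40 K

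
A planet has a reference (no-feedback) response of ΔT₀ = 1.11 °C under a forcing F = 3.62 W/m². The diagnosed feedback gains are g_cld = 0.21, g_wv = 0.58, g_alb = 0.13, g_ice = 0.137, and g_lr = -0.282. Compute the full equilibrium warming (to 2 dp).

4.93 °C

Total gain g = 0.21 + 0.58 + 0.13 + 0.137 − 0.282 = 0.775.
Amplification A = 1/(1 − 0.775) = 4.444.
ΔT = 1.11 × 4.444 = 4.93 °C.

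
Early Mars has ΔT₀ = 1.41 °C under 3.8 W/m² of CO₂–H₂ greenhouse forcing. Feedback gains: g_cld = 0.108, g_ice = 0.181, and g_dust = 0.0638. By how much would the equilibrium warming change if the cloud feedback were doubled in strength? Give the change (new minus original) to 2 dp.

Original: g = 0.3528, ΔT = 1.41/(1−0.3528) = 2.1786 °C.
With doubled cloud: g' = 0.4608, ΔT' = 1.41/(1−0.4608) = 2.6150 °C.
Change = 2.6150 − 2.1786 = 0.44 °C.

0.44 °C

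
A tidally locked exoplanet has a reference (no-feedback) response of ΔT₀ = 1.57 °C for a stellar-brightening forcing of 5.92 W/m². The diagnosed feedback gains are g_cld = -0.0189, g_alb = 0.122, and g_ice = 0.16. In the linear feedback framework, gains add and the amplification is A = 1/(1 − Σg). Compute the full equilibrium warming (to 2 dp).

2.13 °C

Total gain g = -0.0189 + 0.122 + 0.16 = 0.2631.
Amplification A = 1/(1 − 0.2631) = 1.357.
ΔT = 1.57 × 1.357 = 2.13 °C.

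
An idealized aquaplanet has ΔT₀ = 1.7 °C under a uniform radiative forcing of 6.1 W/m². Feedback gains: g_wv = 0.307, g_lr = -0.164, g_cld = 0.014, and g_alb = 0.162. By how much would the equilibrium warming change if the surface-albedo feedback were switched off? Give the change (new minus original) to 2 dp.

Original: g = 0.319, ΔT = 1.7/(1−0.319) = 2.4963 °C.
Without surface-albedo: g' = 0.157, ΔT' = 1.7/(1−0.157) = 2.0166 °C.
Change = 2.0166 − 2.4963 = -0.48 °C.

-0.48 °C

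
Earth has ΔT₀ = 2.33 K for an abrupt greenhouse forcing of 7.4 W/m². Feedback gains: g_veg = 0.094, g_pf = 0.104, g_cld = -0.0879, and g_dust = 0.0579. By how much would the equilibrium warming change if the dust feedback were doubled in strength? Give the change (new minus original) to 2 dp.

Original: g = 0.168, ΔT = 2.33/(1−0.168) = 2.8005 K.
With doubled dust: g' = 0.2259, ΔT' = 2.33/(1−0.2259) = 3.0099 K.
Change = 3.0099 − 2.8005 = 0.21 K.

0.21 K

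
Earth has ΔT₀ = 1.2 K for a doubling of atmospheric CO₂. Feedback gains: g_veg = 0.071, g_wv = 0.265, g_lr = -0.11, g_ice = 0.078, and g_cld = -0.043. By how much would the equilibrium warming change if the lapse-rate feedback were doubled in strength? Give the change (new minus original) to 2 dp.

Original: g = 0.261, ΔT = 1.2/(1−0.261) = 1.6238 K.
With doubled lapse-rate: g' = 0.151, ΔT' = 1.2/(1−0.151) = 1.4134 K.
Change = 1.4134 − 1.6238 = -0.21 K.

-0.21 K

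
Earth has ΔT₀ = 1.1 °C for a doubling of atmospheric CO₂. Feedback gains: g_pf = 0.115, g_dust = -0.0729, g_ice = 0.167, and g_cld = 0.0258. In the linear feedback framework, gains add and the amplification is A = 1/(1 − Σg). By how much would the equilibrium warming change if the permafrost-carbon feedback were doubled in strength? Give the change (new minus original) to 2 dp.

0.25 °C

Original: g = 0.2349, ΔT = 1.1/(1−0.2349) = 1.4377 °C.
With doubled permafrost-carbon: g' = 0.3499, ΔT' = 1.1/(1−0.3499) = 1.6920 °C.
Change = 1.6920 − 1.4377 = 0.25 °C.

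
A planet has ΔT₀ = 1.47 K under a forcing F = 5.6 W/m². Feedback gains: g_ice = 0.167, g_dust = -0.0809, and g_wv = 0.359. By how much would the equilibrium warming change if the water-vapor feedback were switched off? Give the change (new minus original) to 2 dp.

Original: g = 0.4451, ΔT = 1.47/(1−0.4451) = 2.6491 K.
Without water-vapor: g' = 0.0861, ΔT' = 1.47/(1−0.0861) = 1.6085 K.
Change = 1.6085 − 2.6491 = -1.04 K.

-1.04 K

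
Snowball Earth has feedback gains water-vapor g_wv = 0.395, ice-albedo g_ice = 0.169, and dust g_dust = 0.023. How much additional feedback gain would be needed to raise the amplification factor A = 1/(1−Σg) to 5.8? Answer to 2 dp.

0.24

Current total gain = 0.587.
Target gain for A = 5.8: g* = 1 − 1/5.8 = 0.8276.
Additional gain needed = 0.8276 − 0.587 = 0.24.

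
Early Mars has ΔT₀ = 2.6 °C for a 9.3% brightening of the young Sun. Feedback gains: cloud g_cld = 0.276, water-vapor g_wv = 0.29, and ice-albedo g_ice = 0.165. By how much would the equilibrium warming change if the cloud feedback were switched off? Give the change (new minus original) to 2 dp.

-4.89 °C

Original: g = 0.731, ΔT = 2.6/(1−0.731) = 9.6654 °C.
Without cloud: g' = 0.455, ΔT' = 2.6/(1−0.455) = 4.7706 °C.
Change = 4.7706 − 9.6654 = -4.89 °C.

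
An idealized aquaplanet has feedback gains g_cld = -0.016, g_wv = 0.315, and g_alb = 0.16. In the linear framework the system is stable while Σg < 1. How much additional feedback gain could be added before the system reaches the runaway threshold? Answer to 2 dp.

0.54

Current total gain = -0.016 + 0.315 + 0.16 = 0.459.
Margin to runaway = 1 − 0.459 = 0.54.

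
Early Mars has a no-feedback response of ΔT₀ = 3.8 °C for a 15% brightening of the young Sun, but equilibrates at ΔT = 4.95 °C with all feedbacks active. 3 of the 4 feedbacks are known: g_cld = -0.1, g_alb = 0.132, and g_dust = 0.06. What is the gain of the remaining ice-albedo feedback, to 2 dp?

Amplification A = ΔT/ΔT₀ = 4.95/3.8 = 1.303.
Total gain g = 1 − 1/A = 1 − 1/1.303 = 0.2325.
Known gains sum to -0.1 + 0.132 + 0.06 = 0.092.
g_ice = 0.2325 − 0.092 = 0.14.

0.14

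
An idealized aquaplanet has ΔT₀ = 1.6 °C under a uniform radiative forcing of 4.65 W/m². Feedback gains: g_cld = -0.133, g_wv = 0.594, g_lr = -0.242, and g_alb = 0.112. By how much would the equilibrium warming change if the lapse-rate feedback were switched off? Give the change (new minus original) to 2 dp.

1.36 °C

Original: g = 0.331, ΔT = 1.6/(1−0.331) = 2.3916 °C.
Without lapse-rate: g' = 0.573, ΔT' = 1.6/(1−0.573) = 3.7471 °C.
Change = 3.7471 − 2.3916 = 1.36 °C.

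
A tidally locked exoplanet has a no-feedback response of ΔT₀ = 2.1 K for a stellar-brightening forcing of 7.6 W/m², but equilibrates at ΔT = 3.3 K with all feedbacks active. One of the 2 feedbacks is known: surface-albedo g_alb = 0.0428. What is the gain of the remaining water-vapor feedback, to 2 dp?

0.32

Amplification A = ΔT/ΔT₀ = 3.3/2.1 = 1.571.
Total gain g = 1 − 1/A = 1 − 1/1.571 = 0.3635.
The known gain is 0.0428.
g_wv = 0.3635 − 0.0428 = 0.32.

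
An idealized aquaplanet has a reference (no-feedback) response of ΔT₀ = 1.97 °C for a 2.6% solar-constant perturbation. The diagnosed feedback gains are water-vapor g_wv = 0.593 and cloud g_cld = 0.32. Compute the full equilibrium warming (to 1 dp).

Total gain g = 0.593 + 0.32 = 0.913.
Amplification A = 1/(1 − 0.913) = 11.49.
ΔT = 1.97 × 11.49 = 22.6 °C.

22.6 °C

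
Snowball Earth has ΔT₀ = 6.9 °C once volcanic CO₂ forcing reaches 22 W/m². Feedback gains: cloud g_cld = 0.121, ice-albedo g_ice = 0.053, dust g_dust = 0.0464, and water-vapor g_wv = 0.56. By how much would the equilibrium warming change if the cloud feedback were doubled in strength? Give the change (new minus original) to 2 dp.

38.56 °C

Original: g = 0.7804, ΔT = 6.9/(1−0.7804) = 31.4208 °C.
With doubled cloud: g' = 0.9014, ΔT' = 6.9/(1−0.9014) = 69.9797 °C.
Change = 69.9797 − 31.4208 = 38.56 °C.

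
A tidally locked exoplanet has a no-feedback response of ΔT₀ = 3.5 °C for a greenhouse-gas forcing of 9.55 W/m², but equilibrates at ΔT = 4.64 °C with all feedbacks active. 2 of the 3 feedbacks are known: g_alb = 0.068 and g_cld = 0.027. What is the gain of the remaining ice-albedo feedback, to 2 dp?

Amplification A = ΔT/ΔT₀ = 4.64/3.5 = 1.326.
Total gain g = 1 − 1/A = 1 − 1/1.326 = 0.2459.
Known gains sum to 0.068 + 0.027 = 0.095.
g_ice = 0.2459 − 0.095 = 0.15.

0.15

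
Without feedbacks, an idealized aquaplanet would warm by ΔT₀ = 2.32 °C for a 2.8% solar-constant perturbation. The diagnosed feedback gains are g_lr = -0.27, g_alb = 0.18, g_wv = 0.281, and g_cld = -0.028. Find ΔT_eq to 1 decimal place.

Total gain g = -0.27 + 0.18 + 0.281 − 0.028 = 0.163.
Amplification A = 1/(1 − 0.163) = 1.195.
ΔT = 2.32 × 1.195 = 2.8 °C.

2.8 °C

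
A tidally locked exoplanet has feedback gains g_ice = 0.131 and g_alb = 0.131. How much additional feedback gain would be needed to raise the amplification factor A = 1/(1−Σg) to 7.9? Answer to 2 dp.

0.61

Current total gain = 0.262.
Target gain for A = 7.9: g* = 1 − 1/7.9 = 0.8734.
Additional gain needed = 0.8734 − 0.262 = 0.61.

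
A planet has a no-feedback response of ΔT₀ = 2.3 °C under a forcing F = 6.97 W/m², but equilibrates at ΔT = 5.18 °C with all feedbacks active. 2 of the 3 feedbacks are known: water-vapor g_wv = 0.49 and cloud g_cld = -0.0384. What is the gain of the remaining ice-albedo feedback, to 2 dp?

Amplification A = ΔT/ΔT₀ = 5.18/2.3 = 2.252.
Total gain g = 1 − 1/A = 1 − 1/2.252 = 0.556.
Known gains sum to 0.49 − 0.0384 = 0.4516.
g_ice = 0.556 − 0.4516 = 0.10.

0.10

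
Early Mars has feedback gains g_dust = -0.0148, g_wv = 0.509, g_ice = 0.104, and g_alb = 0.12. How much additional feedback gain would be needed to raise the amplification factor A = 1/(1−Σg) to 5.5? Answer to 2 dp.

Current total gain = 0.7182.
Target gain for A = 5.5: g* = 1 − 1/5.5 = 0.8182.
Additional gain needed = 0.8182 − 0.7182 = 0.10.

0.10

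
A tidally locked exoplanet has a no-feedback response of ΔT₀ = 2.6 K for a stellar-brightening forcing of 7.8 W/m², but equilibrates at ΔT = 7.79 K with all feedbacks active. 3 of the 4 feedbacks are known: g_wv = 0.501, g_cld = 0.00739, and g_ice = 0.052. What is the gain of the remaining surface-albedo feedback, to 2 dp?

0.11

Amplification A = ΔT/ΔT₀ = 7.79/2.6 = 2.996.
Total gain g = 1 − 1/A = 1 − 1/2.996 = 0.6662.
Known gains sum to 0.501 + 0.00739 + 0.052 = 0.56039.
g_alb = 0.6662 − 0.56039 = 0.11.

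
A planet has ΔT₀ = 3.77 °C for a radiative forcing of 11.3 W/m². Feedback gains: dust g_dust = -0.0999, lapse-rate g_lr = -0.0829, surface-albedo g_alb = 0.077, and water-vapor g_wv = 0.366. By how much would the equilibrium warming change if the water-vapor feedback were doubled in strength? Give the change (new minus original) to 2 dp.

Original: g = 0.2602, ΔT = 3.77/(1−0.2602) = 5.0960 °C.
With doubled water-vapor: g' = 0.6262, ΔT' = 3.77/(1−0.6262) = 10.0856 °C.
Change = 10.0856 − 5.0960 = 4.99 °C.

4.99 °C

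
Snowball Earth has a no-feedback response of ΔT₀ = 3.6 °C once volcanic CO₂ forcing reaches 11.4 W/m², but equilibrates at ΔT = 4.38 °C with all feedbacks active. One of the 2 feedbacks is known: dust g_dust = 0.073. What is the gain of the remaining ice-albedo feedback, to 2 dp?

Amplification A = ΔT/ΔT₀ = 4.38/3.6 = 1.217.
Total gain g = 1 − 1/A = 1 − 1/1.217 = 0.1783.
The known gain is 0.073.
g_ice = 0.1783 − 0.073 = 0.11.

0.11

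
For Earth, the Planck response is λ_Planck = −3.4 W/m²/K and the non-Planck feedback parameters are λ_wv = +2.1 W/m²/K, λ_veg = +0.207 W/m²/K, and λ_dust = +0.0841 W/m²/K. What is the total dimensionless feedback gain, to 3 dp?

0.703

Convert to gains: g_wv = 2.1/3.4 = 0.6176; g_veg = 0.207/3.4 = 0.06088; g_dust = 0.0841/3.4 = 0.02474.
Total gain g = 0.70322.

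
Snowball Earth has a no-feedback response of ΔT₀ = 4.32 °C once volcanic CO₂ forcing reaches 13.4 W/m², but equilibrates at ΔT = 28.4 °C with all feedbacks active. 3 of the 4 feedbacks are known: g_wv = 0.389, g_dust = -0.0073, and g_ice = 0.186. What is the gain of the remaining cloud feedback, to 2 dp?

Amplification A = ΔT/ΔT₀ = 28.4/4.32 = 6.574.
Total gain g = 1 − 1/A = 1 − 1/6.574 = 0.8479.
Known gains sum to 0.389 − 0.0073 + 0.186 = 0.5677.
g_cld = 0.8479 − 0.5677 = 0.28.

0.28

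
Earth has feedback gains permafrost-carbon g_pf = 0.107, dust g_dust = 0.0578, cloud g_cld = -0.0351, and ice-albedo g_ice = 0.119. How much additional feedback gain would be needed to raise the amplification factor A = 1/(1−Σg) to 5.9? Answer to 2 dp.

0.58

Current total gain = 0.2487.
Target gain for A = 5.9: g* = 1 − 1/5.9 = 0.8305.
Additional gain needed = 0.8305 − 0.2487 = 0.58.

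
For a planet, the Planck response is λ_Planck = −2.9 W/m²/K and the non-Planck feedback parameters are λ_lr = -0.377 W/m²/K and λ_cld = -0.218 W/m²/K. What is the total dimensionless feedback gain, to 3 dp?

-0.205

Convert to gains: g_lr = -0.377/2.9 = -0.13; g_cld = -0.218/2.9 = -0.07517.
Total gain g = -0.20517.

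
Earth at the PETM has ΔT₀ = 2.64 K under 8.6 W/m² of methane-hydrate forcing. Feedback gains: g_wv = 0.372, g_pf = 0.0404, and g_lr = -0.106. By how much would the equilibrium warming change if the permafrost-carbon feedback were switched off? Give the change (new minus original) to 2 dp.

Original: g = 0.3064, ΔT = 2.64/(1−0.3064) = 3.8062 K.
Without permafrost-carbon: g' = 0.266, ΔT' = 2.64/(1−0.266) = 3.5967 K.
Change = 3.5967 − 3.8062 = -0.21 K.

-0.21 K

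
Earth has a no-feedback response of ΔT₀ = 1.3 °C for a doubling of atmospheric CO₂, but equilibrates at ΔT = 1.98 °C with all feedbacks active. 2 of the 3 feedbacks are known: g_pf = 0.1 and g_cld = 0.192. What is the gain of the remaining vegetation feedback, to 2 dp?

Amplification A = ΔT/ΔT₀ = 1.98/1.3 = 1.523.
Total gain g = 1 − 1/A = 1 − 1/1.523 = 0.3434.
Known gains sum to 0.1 + 0.192 = 0.292.
g_veg = 0.3434 − 0.292 = 0.05.

0.05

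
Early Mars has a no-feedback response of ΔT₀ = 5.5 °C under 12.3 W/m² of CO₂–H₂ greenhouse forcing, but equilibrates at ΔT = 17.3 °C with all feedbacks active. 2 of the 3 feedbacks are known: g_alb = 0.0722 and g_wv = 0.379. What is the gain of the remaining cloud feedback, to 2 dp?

Amplification A = ΔT/ΔT₀ = 17.3/5.5 = 3.145.
Total gain g = 1 − 1/A = 1 − 1/3.145 = 0.682.
Known gains sum to 0.0722 + 0.379 = 0.4512.
g_cld = 0.682 − 0.4512 = 0.23.

0.23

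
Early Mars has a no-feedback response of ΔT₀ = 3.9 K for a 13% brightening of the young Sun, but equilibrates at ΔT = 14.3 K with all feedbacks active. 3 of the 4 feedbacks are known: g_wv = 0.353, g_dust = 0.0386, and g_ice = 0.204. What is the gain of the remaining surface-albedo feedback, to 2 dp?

0.13

Amplification A = ΔT/ΔT₀ = 14.3/3.9 = 3.667.
Total gain g = 1 − 1/A = 1 − 1/3.667 = 0.7273.
Known gains sum to 0.353 + 0.0386 + 0.204 = 0.5956.
g_alb = 0.7273 − 0.5956 = 0.13.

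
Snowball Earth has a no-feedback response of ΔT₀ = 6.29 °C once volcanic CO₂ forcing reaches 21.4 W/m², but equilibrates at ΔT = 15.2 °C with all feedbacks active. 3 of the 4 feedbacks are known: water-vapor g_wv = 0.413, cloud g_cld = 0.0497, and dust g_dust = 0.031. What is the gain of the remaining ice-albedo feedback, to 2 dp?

0.09

Amplification A = ΔT/ΔT₀ = 15.2/6.29 = 2.417.
Total gain g = 1 − 1/A = 1 − 1/2.417 = 0.5863.
Known gains sum to 0.413 + 0.0497 + 0.031 = 0.4937.
g_ice = 0.5863 − 0.4937 = 0.09.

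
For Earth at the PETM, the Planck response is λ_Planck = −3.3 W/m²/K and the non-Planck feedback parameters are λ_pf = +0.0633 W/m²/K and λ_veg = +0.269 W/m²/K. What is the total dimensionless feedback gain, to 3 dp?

0.101

Convert to gains: g_pf = 0.0633/3.3 = 0.01918; g_veg = 0.269/3.3 = 0.08152.
Total gain g = 0.1007.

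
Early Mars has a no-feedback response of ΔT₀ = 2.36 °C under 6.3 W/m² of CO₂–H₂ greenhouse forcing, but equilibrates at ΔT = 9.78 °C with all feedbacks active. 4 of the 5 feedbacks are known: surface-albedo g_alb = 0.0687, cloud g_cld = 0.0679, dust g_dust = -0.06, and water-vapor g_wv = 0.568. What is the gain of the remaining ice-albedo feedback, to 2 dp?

Amplification A = ΔT/ΔT₀ = 9.78/2.36 = 4.144.
Total gain g = 1 − 1/A = 1 − 1/4.144 = 0.7587.
Known gains sum to 0.0687 + 0.0679 − 0.06 + 0.568 = 0.6446.
g_ice = 0.7587 − 0.6446 = 0.11.

0.11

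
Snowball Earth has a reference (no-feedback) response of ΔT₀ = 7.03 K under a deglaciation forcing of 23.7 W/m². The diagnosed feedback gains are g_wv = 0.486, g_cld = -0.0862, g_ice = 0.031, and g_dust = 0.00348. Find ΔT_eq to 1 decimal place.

12.4 K

Total gain g = 0.486 − 0.0862 + 0.031 + 0.00348 = 0.43428.
Amplification A = 1/(1 − 0.43428) = 1.768.
ΔT = 7.03 × 1.768 = 12.4 K.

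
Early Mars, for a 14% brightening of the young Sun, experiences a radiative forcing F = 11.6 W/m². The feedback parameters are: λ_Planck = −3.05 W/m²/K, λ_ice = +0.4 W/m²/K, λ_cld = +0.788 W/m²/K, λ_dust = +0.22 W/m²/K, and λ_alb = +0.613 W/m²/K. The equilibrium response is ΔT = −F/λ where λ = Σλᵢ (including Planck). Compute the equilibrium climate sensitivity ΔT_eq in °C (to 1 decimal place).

Net feedback parameter λ = (−3.05) + (+0.4) + (+0.788) + (+0.22) + (+0.613) = -1.029 W/m²/K.
ΔT = −F/λ = −11.6/(-1.029) = 11.3 °C.

11.3 °C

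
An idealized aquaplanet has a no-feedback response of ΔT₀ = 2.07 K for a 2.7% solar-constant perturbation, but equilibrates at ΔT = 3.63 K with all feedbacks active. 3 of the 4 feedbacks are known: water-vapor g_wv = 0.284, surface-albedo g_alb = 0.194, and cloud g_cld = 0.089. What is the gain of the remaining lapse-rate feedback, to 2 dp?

-0.14

Amplification A = ΔT/ΔT₀ = 3.63/2.07 = 1.754.
Total gain g = 1 − 1/A = 1 − 1/1.754 = 0.4299.
Known gains sum to 0.284 + 0.194 + 0.089 = 0.567.
g_lr = 0.4299 − 0.567 = -0.14.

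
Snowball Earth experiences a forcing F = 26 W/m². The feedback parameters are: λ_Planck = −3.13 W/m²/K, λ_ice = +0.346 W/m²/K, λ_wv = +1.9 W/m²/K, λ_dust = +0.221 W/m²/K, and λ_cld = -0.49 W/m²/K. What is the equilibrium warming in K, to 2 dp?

22.55 K

Net feedback parameter λ = (−3.13) + (+0.346) + (+1.9) + (+0.221) + (-0.49) = -1.153 W/m²/K.
ΔT = −F/λ = −26/(-1.153) = 22.55 K.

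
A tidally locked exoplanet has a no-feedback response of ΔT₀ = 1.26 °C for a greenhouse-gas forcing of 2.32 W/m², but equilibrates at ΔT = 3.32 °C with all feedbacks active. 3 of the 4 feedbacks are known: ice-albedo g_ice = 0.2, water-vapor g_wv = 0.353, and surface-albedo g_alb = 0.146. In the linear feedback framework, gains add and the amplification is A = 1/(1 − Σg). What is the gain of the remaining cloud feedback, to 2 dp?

-0.08

Amplification A = ΔT/ΔT₀ = 3.32/1.26 = 2.635.
Total gain g = 1 − 1/A = 1 − 1/2.635 = 0.6205.
Known gains sum to 0.2 + 0.353 + 0.146 = 0.699.
g_cld = 0.6205 − 0.699 = -0.08.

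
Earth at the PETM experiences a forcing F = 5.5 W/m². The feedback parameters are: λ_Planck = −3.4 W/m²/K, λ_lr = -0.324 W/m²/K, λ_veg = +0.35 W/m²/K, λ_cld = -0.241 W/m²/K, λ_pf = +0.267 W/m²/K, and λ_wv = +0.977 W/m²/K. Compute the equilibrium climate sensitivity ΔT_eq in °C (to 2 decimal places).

2.32 °C

Net feedback parameter λ = (−3.4) + (-0.324) + (+0.35) + (-0.241) + (+0.267) + (+0.977) = -2.371 W/m²/K.
ΔT = −F/λ = −5.5/(-2.371) = 2.32 °C.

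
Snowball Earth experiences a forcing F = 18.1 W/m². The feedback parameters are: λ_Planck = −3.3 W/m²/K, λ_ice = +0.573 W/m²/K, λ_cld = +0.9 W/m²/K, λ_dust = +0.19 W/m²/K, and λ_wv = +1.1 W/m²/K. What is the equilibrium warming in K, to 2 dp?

Net feedback parameter λ = (−3.3) + (+0.573) + (+0.9) + (+0.19) + (+1.1) = -0.537 W/m²/K.
ΔT = −F/λ = −18.1/(-0.537) = 33.71 K.

33.71 K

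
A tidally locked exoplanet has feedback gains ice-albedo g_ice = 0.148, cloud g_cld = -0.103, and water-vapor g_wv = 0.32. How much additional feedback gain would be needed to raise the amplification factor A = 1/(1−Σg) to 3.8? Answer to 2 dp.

Current total gain = 0.365.
Target gain for A = 3.8: g* = 1 − 1/3.8 = 0.7368.
Additional gain needed = 0.7368 − 0.365 = 0.37.

0.37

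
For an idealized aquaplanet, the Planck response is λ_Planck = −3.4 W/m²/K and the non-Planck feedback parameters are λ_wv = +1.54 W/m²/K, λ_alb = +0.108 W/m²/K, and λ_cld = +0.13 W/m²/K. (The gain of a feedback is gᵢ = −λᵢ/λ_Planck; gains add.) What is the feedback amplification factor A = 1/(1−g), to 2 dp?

Convert to gains: g_wv = 1.54/3.4 = 0.4529; g_alb = 0.108/3.4 = 0.03176; g_cld = 0.13/3.4 = 0.03824.
Total gain g = 0.5229.
A = 1/(1 − 0.5229) = 2.10.

2.10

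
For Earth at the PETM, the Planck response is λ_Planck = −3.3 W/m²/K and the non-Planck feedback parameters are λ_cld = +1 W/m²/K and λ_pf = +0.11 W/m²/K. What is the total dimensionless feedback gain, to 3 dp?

0.336

Convert to gains: g_cld = 1/3.3 = 0.303; g_pf = 0.11/3.3 = 0.03333.
Total gain g = 0.33633.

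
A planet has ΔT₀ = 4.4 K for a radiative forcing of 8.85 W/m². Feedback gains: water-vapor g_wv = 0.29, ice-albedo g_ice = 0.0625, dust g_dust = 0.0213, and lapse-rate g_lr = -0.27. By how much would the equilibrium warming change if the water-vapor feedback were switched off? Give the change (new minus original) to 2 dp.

Original: g = 0.1038, ΔT = 4.4/(1−0.1038) = 4.9096 K.
Without water-vapor: g' = -0.1862, ΔT' = 4.4/(1+0.1862) = 3.7093 K.
Change = 3.7093 − 4.9096 = -1.20 K.

-1.20 K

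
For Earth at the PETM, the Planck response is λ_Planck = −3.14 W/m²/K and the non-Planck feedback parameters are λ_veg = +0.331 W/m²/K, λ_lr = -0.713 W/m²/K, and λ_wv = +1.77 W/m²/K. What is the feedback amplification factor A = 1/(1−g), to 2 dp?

Convert to gains: g_veg = 0.331/3.14 = 0.1054; g_lr = -0.713/3.14 = -0.2271; g_wv = 1.77/3.14 = 0.5637.
Total gain g = 0.442.
A = 1/(1 − 0.442) = 1.79.

1.79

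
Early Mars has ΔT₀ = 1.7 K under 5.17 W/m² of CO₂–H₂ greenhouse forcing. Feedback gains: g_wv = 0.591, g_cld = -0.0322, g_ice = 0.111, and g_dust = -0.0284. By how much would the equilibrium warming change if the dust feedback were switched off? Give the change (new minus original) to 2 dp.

Original: g = 0.6414, ΔT = 1.7/(1−0.6414) = 4.7407 K.
Without dust: g' = 0.6698, ΔT' = 1.7/(1−0.6698) = 5.1484 K.
Change = 5.1484 − 4.7407 = 0.41 K.

0.41 K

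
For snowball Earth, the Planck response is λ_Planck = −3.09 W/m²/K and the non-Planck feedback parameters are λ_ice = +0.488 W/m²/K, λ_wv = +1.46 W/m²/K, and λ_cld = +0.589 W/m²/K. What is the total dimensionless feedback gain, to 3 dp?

0.821

Convert to gains: g_ice = 0.488/3.09 = 0.1579; g_wv = 1.46/3.09 = 0.4725; g_cld = 0.589/3.09 = 0.1906.
Total gain g = 0.821.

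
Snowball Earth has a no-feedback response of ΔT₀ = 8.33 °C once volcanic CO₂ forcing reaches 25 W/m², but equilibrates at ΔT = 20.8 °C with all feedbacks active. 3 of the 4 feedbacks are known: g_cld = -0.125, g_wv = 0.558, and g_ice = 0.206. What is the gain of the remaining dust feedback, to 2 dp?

-0.04

Amplification A = ΔT/ΔT₀ = 20.8/8.33 = 2.497.
Total gain g = 1 − 1/A = 1 − 1/2.497 = 0.5995.
Known gains sum to -0.125 + 0.558 + 0.206 = 0.639.
g_dust = 0.5995 − 0.639 = -0.04.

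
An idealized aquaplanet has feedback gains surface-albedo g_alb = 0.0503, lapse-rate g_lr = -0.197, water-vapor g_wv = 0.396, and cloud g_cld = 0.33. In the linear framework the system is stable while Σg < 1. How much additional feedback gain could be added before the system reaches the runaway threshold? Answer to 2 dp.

0.42

Current total gain = 0.0503 − 0.197 + 0.396 + 0.33 = 0.5793.
Margin to runaway = 1 − 0.5793 = 0.42.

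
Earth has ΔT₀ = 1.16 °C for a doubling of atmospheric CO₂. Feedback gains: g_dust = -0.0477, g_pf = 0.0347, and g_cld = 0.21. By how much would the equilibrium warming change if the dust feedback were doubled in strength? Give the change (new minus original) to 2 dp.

-0.08 °C

Original: g = 0.197, ΔT = 1.16/(1−0.197) = 1.4446 °C.
With doubled dust: g' = 0.1493, ΔT' = 1.16/(1−0.1493) = 1.3636 °C.
Change = 1.3636 − 1.4446 = -0.08 °C.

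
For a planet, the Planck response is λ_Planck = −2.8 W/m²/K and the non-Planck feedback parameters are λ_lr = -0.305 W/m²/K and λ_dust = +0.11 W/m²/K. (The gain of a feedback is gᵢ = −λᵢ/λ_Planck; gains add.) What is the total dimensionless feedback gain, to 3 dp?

-0.070

Convert to gains: g_lr = -0.305/2.8 = -0.1089; g_dust = 0.11/2.8 = 0.03929.
Total gain g = -0.06961.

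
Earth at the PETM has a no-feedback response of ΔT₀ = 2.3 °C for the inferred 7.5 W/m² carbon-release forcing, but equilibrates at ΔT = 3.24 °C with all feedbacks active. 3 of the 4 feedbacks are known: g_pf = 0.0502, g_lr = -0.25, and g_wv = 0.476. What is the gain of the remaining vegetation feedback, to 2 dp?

0.01

Amplification A = ΔT/ΔT₀ = 3.24/2.3 = 1.409.
Total gain g = 1 − 1/A = 1 − 1/1.409 = 0.2903.
Known gains sum to 0.0502 − 0.25 + 0.476 = 0.2762.
g_veg = 0.2903 − 0.2762 = 0.01.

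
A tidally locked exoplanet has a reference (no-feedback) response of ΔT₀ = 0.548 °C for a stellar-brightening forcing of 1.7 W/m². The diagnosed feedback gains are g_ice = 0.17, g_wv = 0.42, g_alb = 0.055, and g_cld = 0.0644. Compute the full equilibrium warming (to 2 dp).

1.89 °C

Total gain g = 0.17 + 0.42 + 0.055 + 0.0644 = 0.7094.
Amplification A = 1/(1 − 0.7094) = 3.441.
ΔT = 0.548 × 3.441 = 1.89 °C.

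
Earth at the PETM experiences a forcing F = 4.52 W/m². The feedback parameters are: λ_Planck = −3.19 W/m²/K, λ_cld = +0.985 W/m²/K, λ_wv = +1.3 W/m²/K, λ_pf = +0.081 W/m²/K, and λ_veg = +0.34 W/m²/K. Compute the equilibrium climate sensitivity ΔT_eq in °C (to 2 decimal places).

Net feedback parameter λ = (−3.19) + (+0.985) + (+1.3) + (+0.081) + (+0.34) = -0.484 W/m²/K.
ΔT = −F/λ = −4.52/(-0.484) = 9.34 °C.

9.34 °C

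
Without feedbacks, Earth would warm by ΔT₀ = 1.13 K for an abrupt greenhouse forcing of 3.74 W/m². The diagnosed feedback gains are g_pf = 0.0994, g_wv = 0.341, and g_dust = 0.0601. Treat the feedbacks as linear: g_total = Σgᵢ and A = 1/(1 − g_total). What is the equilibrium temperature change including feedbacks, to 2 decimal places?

2.26 K

Total gain g = 0.0994 + 0.341 + 0.0601 = 0.5005.
Amplification A = 1/(1 − 0.5005) = 2.002.
ΔT = 1.13 × 2.002 = 2.26 K.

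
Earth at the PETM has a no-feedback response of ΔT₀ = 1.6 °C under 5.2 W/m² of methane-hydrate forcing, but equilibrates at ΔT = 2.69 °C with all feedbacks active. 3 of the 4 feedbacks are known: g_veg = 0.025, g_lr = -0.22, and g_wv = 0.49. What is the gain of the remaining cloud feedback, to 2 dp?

Amplification A = ΔT/ΔT₀ = 2.69/1.6 = 1.681.
Total gain g = 1 − 1/A = 1 − 1/1.681 = 0.4051.
Known gains sum to 0.025 − 0.22 + 0.49 = 0.295.
g_cld = 0.4051 − 0.295 = 0.11.

0.11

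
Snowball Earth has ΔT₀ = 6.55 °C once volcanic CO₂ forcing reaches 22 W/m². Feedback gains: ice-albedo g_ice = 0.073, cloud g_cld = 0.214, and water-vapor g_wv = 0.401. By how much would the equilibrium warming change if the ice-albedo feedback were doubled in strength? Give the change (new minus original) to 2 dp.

6.41 °C

Original: g = 0.688, ΔT = 6.55/(1−0.688) = 20.9936 °C.
With doubled ice-albedo: g' = 0.761, ΔT' = 6.55/(1−0.761) = 27.4059 °C.
Change = 27.4059 − 20.9936 = 6.41 °C.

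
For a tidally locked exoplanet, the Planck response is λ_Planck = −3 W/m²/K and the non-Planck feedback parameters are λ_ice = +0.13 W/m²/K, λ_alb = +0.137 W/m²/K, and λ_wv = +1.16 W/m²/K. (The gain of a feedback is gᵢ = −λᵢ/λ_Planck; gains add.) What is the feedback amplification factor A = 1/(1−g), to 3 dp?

Convert to gains: g_ice = 0.13/3 = 0.04333; g_alb = 0.137/3 = 0.04567; g_wv = 1.16/3 = 0.3867.
Total gain g = 0.4757.
A = 1/(1 − 0.4757) = 1.907.

1.907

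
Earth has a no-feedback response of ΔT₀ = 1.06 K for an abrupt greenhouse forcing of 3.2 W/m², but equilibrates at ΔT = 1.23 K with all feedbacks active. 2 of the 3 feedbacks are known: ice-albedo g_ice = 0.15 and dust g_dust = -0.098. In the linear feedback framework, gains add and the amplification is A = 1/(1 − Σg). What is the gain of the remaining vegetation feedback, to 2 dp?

Amplification A = ΔT/ΔT₀ = 1.23/1.06 = 1.16.
Total gain g = 1 − 1/A = 1 − 1/1.16 = 0.1379.
Known gains sum to 0.15 − 0.098 = 0.052.
g_veg = 0.1379 − 0.052 = 0.09.

0.09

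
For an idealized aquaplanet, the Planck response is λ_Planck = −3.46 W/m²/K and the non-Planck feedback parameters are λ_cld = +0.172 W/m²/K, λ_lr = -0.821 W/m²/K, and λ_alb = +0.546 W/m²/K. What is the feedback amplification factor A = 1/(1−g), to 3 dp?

0.971

Convert to gains: g_cld = 0.172/3.46 = 0.04971; g_lr = -0.821/3.46 = -0.2373; g_alb = 0.546/3.46 = 0.1578.
Total gain g = -0.02979.
A = 1/(1 + 0.02979) = 0.971.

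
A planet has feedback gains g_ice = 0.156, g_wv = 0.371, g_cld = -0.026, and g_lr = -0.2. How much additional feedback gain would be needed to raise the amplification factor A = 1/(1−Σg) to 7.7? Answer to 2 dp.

Current total gain = 0.301.
Target gain for A = 7.7: g* = 1 − 1/7.7 = 0.8701.
Additional gain needed = 0.8701 − 0.301 = 0.57.

0.57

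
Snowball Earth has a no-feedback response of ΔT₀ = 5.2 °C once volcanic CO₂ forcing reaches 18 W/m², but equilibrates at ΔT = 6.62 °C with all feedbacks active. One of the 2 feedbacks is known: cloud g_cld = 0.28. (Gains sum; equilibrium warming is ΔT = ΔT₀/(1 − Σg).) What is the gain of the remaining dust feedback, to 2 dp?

-0.07

Amplification A = ΔT/ΔT₀ = 6.62/5.2 = 1.273.
Total gain g = 1 − 1/A = 1 − 1/1.273 = 0.2145.
The known gain is 0.28.
g_dust = 0.2145 − 0.28 = -0.07.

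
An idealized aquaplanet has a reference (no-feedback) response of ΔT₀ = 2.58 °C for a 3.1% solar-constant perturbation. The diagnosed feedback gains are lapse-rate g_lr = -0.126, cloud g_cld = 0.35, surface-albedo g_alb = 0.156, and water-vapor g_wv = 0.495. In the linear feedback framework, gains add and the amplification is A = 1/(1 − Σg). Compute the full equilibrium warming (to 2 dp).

Total gain g = -0.126 + 0.35 + 0.156 + 0.495 = 0.875.
Amplification A = 1/(1 − 0.875) = 8.
ΔT = 2.58 × 8 = 20.64 °C.

20.64 °C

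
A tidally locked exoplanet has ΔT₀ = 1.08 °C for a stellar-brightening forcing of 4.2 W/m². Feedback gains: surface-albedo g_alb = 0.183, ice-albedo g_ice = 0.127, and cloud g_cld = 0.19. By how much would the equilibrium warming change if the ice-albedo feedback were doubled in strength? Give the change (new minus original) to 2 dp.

0.74 °C

Original: g = 0.5, ΔT = 1.08/(1−0.5) = 2.1600 °C.
With doubled ice-albedo: g' = 0.627, ΔT' = 1.08/(1−0.627) = 2.8954 °C.
Change = 2.8954 − 2.1600 = 0.74 °C.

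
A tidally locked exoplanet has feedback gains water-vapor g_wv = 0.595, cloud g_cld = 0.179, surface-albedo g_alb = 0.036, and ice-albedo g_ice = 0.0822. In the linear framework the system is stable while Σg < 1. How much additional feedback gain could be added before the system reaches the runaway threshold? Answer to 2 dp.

0.11

Current total gain = 0.595 + 0.179 + 0.036 + 0.0822 = 0.8922.
Margin to runaway = 1 − 0.8922 = 0.11.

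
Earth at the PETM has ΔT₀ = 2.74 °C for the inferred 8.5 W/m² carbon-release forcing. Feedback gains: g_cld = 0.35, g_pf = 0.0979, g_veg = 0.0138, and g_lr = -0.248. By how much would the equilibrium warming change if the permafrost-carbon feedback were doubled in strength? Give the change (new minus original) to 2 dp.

0.50 °C

Original: g = 0.2137, ΔT = 2.74/(1−0.2137) = 3.4847 °C.
With doubled permafrost-carbon: g' = 0.3116, ΔT' = 2.74/(1−0.3116) = 3.9802 °C.
Change = 3.9802 − 3.4847 = 0.50 °C.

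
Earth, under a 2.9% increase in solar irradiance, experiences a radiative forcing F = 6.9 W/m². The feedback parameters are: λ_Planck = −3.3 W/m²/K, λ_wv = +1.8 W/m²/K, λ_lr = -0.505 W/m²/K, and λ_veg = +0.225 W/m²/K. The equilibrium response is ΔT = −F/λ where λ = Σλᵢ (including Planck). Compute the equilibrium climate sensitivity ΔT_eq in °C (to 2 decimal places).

Net feedback parameter λ = (−3.3) + (+1.8) + (-0.505) + (+0.225) = -1.78 W/m²/K.
ΔT = −F/λ = −6.9/(-1.78) = 3.88 °C.

3.88 °C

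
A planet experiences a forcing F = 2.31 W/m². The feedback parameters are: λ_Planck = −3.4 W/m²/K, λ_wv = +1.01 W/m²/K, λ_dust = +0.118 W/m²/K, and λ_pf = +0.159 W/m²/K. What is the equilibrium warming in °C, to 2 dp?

1.09 °C

Net feedback parameter λ = (−3.4) + (+1.01) + (+0.118) + (+0.159) = -2.113 W/m²/K.
ΔT = −F/λ = −2.31/(-2.113) = 1.09 °C.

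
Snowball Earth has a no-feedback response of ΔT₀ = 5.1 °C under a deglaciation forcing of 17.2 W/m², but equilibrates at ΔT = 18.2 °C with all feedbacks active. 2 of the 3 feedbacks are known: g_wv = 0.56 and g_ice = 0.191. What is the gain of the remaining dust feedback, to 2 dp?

Amplification A = ΔT/ΔT₀ = 18.2/5.1 = 3.569.
Total gain g = 1 − 1/A = 1 − 1/3.569 = 0.7198.
Known gains sum to 0.56 + 0.191 = 0.751.
g_dust = 0.7198 − 0.751 = -0.03.

-0.03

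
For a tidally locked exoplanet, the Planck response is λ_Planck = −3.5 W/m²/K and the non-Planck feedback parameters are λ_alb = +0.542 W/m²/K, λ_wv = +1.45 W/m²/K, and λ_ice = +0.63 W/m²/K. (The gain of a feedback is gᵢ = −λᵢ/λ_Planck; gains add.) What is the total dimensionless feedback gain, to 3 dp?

0.749

Convert to gains: g_alb = 0.542/3.5 = 0.1549; g_wv = 1.45/3.5 = 0.4143; g_ice = 0.63/3.5 = 0.18.
Total gain g = 0.7492.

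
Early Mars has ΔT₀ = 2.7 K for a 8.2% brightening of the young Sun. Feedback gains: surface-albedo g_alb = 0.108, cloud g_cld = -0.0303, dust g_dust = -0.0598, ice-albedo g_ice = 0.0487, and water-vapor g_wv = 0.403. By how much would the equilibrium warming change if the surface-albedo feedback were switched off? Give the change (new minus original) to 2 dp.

Original: g = 0.4696, ΔT = 2.7/(1−0.4696) = 5.0905 K.
Without surface-albedo: g' = 0.3616, ΔT' = 2.7/(1−0.3616) = 4.2293 K.
Change = 4.2293 − 5.0905 = -0.86 K.

-0.86 K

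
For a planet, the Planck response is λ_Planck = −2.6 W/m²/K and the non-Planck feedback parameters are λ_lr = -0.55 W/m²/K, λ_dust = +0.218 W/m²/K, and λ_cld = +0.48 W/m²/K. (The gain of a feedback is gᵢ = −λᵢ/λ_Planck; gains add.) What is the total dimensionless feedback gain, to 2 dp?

Convert to gains: g_lr = -0.55/2.6 = -0.2115; g_dust = 0.218/2.6 = 0.08385; g_cld = 0.48/2.6 = 0.1846.
Total gain g = 0.05695.

0.06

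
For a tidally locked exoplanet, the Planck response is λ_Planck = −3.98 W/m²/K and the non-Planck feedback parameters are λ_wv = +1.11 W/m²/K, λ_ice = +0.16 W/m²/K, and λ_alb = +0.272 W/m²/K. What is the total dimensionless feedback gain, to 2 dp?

0.39

Convert to gains: g_wv = 1.11/3.98 = 0.2789; g_ice = 0.16/3.98 = 0.0402; g_alb = 0.272/3.98 = 0.06834.
Total gain g = 0.38744.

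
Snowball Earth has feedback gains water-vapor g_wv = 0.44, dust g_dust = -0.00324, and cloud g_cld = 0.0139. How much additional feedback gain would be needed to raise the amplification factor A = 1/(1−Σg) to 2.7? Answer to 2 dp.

Current total gain = 0.45066.
Target gain for A = 2.7: g* = 1 − 1/2.7 = 0.6296.
Additional gain needed = 0.6296 − 0.45066 = 0.18.

0.18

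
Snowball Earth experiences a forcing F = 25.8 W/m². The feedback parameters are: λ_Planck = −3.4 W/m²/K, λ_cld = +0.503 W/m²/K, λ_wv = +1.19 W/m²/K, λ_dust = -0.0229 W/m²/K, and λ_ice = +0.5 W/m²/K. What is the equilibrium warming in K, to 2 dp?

Net feedback parameter λ = (−3.4) + (+0.503) + (+1.19) + (-0.0229) + (+0.5) = -1.2299 W/m²/K.
ΔT = −F/λ = −25.8/(-1.2299) = 20.98 K.

20.98 K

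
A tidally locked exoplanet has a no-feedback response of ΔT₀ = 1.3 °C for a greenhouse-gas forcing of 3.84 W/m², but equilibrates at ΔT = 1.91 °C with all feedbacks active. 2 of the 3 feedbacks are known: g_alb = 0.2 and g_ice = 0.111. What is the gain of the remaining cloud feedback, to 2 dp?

Amplification A = ΔT/ΔT₀ = 1.91/1.3 = 1.469.
Total gain g = 1 − 1/A = 1 − 1/1.469 = 0.3193.
Known gains sum to 0.2 + 0.111 = 0.311.
g_cld = 0.3193 − 0.311 = 0.01.

0.01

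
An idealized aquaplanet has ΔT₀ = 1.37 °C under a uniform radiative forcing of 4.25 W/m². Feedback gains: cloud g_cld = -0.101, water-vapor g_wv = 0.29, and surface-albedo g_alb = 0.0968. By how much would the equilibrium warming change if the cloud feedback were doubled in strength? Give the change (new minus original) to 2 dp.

-0.24 °C

Original: g = 0.2858, ΔT = 1.37/(1−0.2858) = 1.9182 °C.
With doubled cloud: g' = 0.1848, ΔT' = 1.37/(1−0.1848) = 1.6806 °C.
Change = 1.6806 − 1.9182 = -0.24 °C.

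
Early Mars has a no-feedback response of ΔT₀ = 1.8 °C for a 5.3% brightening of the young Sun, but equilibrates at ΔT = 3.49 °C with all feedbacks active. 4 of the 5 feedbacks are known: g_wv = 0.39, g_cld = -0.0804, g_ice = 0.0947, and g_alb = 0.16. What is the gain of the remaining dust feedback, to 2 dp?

-0.08

Amplification A = ΔT/ΔT₀ = 3.49/1.8 = 1.939.
Total gain g = 1 − 1/A = 1 − 1/1.939 = 0.4843.
Known gains sum to 0.39 − 0.0804 + 0.0947 + 0.16 = 0.5643.
g_dust = 0.4843 − 0.5643 = -0.08.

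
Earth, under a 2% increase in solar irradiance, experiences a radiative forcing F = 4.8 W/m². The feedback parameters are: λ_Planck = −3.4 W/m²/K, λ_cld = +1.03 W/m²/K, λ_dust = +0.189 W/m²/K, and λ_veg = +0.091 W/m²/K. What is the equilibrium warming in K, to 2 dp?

2.30 K

Net feedback parameter λ = (−3.4) + (+1.03) + (+0.189) + (+0.091) = -2.09 W/m²/K.
ΔT = −F/λ = −4.8/(-2.09) = 2.30 K.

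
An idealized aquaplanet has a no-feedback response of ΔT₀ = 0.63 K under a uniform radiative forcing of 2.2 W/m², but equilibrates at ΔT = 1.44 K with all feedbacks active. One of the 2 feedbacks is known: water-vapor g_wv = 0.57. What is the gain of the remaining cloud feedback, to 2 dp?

Amplification A = ΔT/ΔT₀ = 1.44/0.63 = 2.286.
Total gain g = 1 − 1/A = 1 − 1/2.286 = 0.5626.
The known gain is 0.57.
g_cld = 0.5626 − 0.57 = -0.01.

-0.01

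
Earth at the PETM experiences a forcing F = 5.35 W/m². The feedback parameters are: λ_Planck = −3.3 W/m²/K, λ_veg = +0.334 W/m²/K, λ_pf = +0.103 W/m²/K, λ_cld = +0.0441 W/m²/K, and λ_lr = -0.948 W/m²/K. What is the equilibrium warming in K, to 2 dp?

1.42 K

Net feedback parameter λ = (−3.3) + (+0.334) + (+0.103) + (+0.0441) + (-0.948) = -3.7669 W/m²/K.
ΔT = −F/λ = −5.35/(-3.7669) = 1.42 K.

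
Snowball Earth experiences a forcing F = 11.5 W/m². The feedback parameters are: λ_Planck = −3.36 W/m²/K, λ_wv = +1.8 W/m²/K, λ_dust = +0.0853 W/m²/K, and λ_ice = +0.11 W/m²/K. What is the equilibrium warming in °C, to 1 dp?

Net feedback parameter λ = (−3.36) + (+1.8) + (+0.0853) + (+0.11) = -1.3647 W/m²/K.
ΔT = −F/λ = −11.5/(-1.3647) = 8.4 °C.

8.4 °C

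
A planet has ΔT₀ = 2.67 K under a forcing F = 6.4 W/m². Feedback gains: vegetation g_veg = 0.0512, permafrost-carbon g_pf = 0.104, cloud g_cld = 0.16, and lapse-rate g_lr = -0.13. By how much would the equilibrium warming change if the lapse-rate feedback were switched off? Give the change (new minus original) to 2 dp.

0.62 K

Original: g = 0.1852, ΔT = 2.67/(1−0.1852) = 3.2769 K.
Without lapse-rate: g' = 0.3152, ΔT' = 2.67/(1−0.3152) = 3.8989 K.
Change = 3.8989 − 3.2769 = 0.62 K.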